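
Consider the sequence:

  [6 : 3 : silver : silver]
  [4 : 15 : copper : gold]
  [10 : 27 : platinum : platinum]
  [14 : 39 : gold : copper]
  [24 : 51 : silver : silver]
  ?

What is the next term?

[38 : 63 : copper : gold]

For the first part, each term is the sum of the two before it: 6, 4, 10, 14, 24 → 38.
Second part: +12 each step; 3, 15, 27, 39, 51 → 63.
First metal goes silver, copper, platinum, gold, silver → copper (repeats silver → copper → platinum → gold).
Second metal: silver, gold, platinum, copper, silver → gold (repeats silver → gold → platinum → copper).
Putting it together: [38 : 63 : copper : gold].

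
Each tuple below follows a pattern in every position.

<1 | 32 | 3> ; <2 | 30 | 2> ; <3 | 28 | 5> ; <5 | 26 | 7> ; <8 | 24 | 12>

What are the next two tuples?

For the first component, each term is the sum of the two before it: 1, 2, 3, 5, 8 → 13 → 21.
Second component: −2 each step; 32, 30, 28, 26, 24 → 22 → 20.
Third component: each term is the sum of the two before it, so 3, 2, 5, 7, 12 → 19 → 31.
So the next two tuples are <13 | 22 | 19> and <21 | 20 | 31>.

<13 | 22 | 19>, <21 | 20 | 31>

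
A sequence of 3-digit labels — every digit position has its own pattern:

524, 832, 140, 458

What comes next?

766

First digit: +3 each step, mod 10; 5, 8, 1, 4 → 7.
Second digit goes 2, 3, 4, 5 → 6 (+1 each step, mod 10).
Third digit — −2 each step, mod 10: 4, 2, 0, 8 → 6.
So the next label is 766.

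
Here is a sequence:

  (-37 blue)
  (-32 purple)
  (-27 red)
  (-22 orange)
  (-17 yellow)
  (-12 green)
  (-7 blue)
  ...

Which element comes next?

(-2 purple)

First part: +5 each step, so -37, -32, -27, -22, -17, -12, -7 → -2.
Colour: repeats blue → purple → red → orange → yellow → green, so blue, purple, red, orange, yellow, green, blue → purple.
Combining the parts gives (-2 purple).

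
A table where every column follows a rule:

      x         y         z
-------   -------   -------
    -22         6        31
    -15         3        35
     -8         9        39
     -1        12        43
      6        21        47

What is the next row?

13  33  51

Column x: -22, -15, -8, -1, 6 → 13 (+7 each step).
Column y: 6, 3, 9, 12, 21 → 33 (each term is the sum of the two before it).
Column z — +4 each step: 31, 35, 39, 43, 47 → 51.
Combining the parts gives 13  33  51.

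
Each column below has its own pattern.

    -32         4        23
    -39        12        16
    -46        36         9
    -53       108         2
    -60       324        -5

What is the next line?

-67  972  -12

First component: −7 each step, so -32, -39, -46, -53, -60 → -67.
Second component: ×3 each step, so 4, 12, 36, 108, 324 → 972.
Third component — −7 each step: 23, 16, 9, 2, -5 → -12.
So the next line is -67  972  -12.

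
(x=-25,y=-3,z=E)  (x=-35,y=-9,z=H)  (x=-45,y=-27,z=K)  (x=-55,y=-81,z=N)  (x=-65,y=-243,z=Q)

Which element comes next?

(x=-75,y=-729,z=T)

X goes -25, -35, -45, -55, -65 → -75 (−10 each step).
Y: -3, -9, -27, -81, -243 → -729 (×3 each step).
Z: E, H, K, N, Q → T (letters move forward 3 places in the alphabet).
Combining the parts gives (x=-75,y=-729,z=T).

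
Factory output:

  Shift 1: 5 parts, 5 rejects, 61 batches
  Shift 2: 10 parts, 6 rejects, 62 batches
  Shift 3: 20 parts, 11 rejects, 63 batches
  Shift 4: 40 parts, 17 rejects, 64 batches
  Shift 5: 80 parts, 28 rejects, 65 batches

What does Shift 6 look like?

Parts: ×2 each step, so 5, 10, 20, 40, 80 → 160.
Rejects: each term is the sum of the two before it, so 5, 6, 11, 17, 28 → 45.
Batches: +1 each step; 61, 62, 63, 64, 65 → 66.
Combining the parts gives 160 parts, 45 rejects, 66 batches.

160 parts, 45 rejects, 66 batches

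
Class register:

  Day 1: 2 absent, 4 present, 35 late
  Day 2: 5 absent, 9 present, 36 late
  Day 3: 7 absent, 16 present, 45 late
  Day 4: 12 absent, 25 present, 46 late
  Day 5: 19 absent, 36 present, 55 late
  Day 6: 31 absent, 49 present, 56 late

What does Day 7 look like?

50 absent, 64 present, 65 late

Absent: each term is the sum of the two before it; 2, 5, 7, 12, 19, 31 → 50.
Present: perfect squares: 2², 3², 4², …, so 4, 9, 16, 25, 36, 49 → 64.
Late — alternating steps +1, +9, +1, +9, …: 35, 36, 45, 46, 55, 56 → 65.
Putting it together: 50 absent, 64 present, 65 late.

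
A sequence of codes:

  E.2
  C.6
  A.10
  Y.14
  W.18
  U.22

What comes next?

S.26

Letter — letters move back 2 places in the alphabet, wrapping A→Z: E, C, A, Y, W, U → S.
Second component — +4 each step: 2, 6, 10, 14, 18, 22 → 26.
Combining the parts gives S.26.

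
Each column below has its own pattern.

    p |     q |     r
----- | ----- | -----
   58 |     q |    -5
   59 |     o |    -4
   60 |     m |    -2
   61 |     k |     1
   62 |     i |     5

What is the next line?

63  g  10

Column p: 58, 59, 60, 61, 62 → 63 (+1 each step).
For the column q, letters move back 2 places in the alphabet: q, o, m, k, i → g.
Column r: differences are 1, 2, 3, … (increasing by 1 each time); -5, -4, -2, 1, 5 → 10.
Combining the parts gives 63  g  10.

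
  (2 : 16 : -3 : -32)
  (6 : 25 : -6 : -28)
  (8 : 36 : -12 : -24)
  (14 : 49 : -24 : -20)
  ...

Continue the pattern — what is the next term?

(22 : 64 : -48 : -16)

First slot — each term is the sum of the two before it: 2, 6, 8, 14 → 22.
Second slot: 16, 25, 36, 49 → 64 (perfect squares: 4², 5², 6², …).
Third slot: ×2 each step, so -3, -6, -12, -24 → -48.
Fourth slot: -32, -28, -24, -20 → -16 (+4 each step).
So the next term is (22 : 64 : -48 : -16).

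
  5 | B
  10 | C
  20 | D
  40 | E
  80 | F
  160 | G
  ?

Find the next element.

320 | H

For the first component, ×2 each step: 5, 10, 20, 40, 80, 160 → 320.
Letter: letters move forward 1 place in the alphabet, so B, C, D, E, F, G → H.
Putting it together: 320 | H.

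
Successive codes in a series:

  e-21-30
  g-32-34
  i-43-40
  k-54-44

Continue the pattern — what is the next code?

Letter — letters move forward 2 places in the alphabet: e, g, i, k → m.
Second component — +11 each step: 21, 32, 43, 54 → 65.
Third component: alternating steps +4, +6, +4, +6, …, so 30, 34, 40, 44 → 50.
Putting it together: m-65-50.

m-65-50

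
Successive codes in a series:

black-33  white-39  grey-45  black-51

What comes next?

white-57

Shade goes black, white, grey, black → white (repeats black → white → grey).
Second component — +6 each step: 33, 39, 45, 51 → 57.
Combining the parts gives white-57.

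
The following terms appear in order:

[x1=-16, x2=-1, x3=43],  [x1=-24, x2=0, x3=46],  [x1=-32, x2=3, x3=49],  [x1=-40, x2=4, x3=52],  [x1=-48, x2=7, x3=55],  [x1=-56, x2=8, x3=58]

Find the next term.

[x1=-64, x2=11, x3=61]

X1 — −8 each step: -16, -24, -32, -40, -48, -56 → -64.
X2: alternating steps +1, +3, +1, +3, …; -1, 0, 3, 4, 7, 8 → 11.
For the x3, +3 each step: 43, 46, 49, 52, 55, 58 → 61.
Combining the parts gives [x1=-64, x2=11, x3=61].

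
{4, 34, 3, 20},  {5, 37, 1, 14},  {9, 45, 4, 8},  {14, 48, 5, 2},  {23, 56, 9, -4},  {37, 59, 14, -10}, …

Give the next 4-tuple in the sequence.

First coordinate: each term is the sum of the two before it, so 4, 5, 9, 14, 23, 37 → 60.
Second coordinate: alternating steps +3, +8, +3, +8, …; 34, 37, 45, 48, 56, 59 → 67.
For the third coordinate, each term is the sum of the two before it: 3, 1, 4, 5, 9, 14 → 23.
Fourth coordinate goes 20, 14, 8, 2, -4, -10 → -16 (−6 each step).
Putting it together: {60, 67, 23, -16}.

{60, 67, 23, -16}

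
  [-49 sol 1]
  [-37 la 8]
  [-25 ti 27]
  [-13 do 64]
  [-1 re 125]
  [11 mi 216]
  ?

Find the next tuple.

[23 fa 343]

First slot goes -49, -37, -25, -13, -1, 11 → 23 (+12 each step).
For the note, runs through the solfège scale do→ti: sol, la, ti, do, re, mi → fa.
Third slot goes 1, 8, 27, 64, 125, 216 → 343 (perfect cubes: 1³, 2³, 3³, …).
So the next tuple is [23 fa 343].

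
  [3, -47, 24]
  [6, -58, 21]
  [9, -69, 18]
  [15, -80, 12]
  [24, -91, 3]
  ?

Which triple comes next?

First component: each term is the sum of the two before it; 3, 6, 9, 15, 24 → 39.
Second component goes -47, -58, -69, -80, -91 → -102 (−11 each step).
For the third component, together with the first component always sums to 27: 24, 21, 18, 12, 3 → -12.
Combining the parts gives [39, -102, -12].

[39, -102, -12]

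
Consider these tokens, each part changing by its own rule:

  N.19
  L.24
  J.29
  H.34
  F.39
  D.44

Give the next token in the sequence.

Letter: letters move back 2 places in the alphabet; N, L, J, H, F, D → B.
Second component — +5 each step: 19, 24, 29, 34, 39, 44 → 49.
Combining the parts gives B.49.

B.49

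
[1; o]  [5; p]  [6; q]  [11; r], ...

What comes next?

First slot goes 1, 5, 6, 11 → 17 (each term is the sum of the two before it).
Letter: letters move forward 1 place in the alphabet; o, p, q, r → s.
Putting it together: [17; s].

[17; s]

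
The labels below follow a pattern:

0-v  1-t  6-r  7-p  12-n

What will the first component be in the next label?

First component: alternating steps +1, +5, +1, +5, …, so 0, 1, 6, 7, 12 → 13.
For the letter, letters move back 2 places in the alphabet: v, t, r, p, n → l.

13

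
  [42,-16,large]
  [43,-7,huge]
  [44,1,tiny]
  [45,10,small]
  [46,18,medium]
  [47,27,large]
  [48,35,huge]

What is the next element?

First part: +1 each step; 42, 43, 44, 45, 46, 47, 48 → 49.
Second part: alternating steps +9, +8, +9, +8, …; -16, -7, 1, 10, 18, 27, 35 → 44.
Size: repeats large → huge → tiny → small → medium, so large, huge, tiny, small, medium, large, huge → tiny.
Combining the parts gives [49,44,tiny].

[49,44,tiny]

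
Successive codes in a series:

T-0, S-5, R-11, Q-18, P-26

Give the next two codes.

O-35, N-45

Letter: letters move back 1 place in the alphabet; T, S, R, Q, P → O → N.
Second component: 0, 5, 11, 18, 26 → 35 → 45 (differences are 5, 6, 7, … (increasing by 1 each time)).
So the next two codes are O-35 and N-45.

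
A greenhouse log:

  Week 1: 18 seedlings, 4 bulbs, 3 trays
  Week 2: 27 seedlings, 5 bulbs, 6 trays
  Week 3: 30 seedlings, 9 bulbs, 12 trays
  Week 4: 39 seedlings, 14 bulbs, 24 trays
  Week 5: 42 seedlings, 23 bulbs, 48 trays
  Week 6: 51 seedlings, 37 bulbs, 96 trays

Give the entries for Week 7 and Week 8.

54 seedlings, 60 bulbs, 192 trays; 63 seedlings, 97 bulbs, 384 trays

Seedlings goes 18, 27, 30, 39, 42, 51 → 54 → 63 (alternating steps +9, +3, +9, +3, …).
Bulbs: 4, 5, 9, 14, 23, 37 → 60 → 97 (each term is the sum of the two before it).
Trays — ×2 each step: 3, 6, 12, 24, 48, 96 → 192 → 384.
So the next two records are 54 seedlings, 60 bulbs, 192 trays and 63 seedlings, 97 bulbs, 384 trays.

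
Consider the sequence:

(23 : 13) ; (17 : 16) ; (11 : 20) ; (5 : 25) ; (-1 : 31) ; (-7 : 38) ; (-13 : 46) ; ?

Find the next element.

(-19 : 55)

For the first entry, −6 each step: 23, 17, 11, 5, -1, -7, -13 → -19.
Second entry — differences are 3, 4, 5, … (increasing by 1 each time): 13, 16, 20, 25, 31, 38, 46 → 55.
Combining the parts gives (-19 : 55).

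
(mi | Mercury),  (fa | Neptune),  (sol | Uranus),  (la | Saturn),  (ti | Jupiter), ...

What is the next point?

Note: mi, fa, sol, la, ti → do (runs through the solfège scale do→ti).
Planet — runs backward through the planets Mercury→Neptune: Mercury, Neptune, Uranus, Saturn, Jupiter → Mars.
Combining the parts gives (do | Mars).

(do | Mars)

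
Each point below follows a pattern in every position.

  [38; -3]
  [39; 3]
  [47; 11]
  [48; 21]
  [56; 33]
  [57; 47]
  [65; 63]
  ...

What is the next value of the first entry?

66

First entry: alternating steps +1, +8, +1, +8, …, so 38, 39, 47, 48, 56, 57, 65 → 66.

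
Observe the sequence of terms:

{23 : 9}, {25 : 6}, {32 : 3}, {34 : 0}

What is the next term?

{41 : -3}

First part: 23, 25, 32, 34 → 41 (alternating steps +2, +7, +2, +7, …).
Second part goes 9, 6, 3, 0 → -3 (−3 each step).
Putting it together: {41 : -3}.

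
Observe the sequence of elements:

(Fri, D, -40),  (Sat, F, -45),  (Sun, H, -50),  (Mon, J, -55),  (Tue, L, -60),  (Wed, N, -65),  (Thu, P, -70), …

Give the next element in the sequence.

Day goes Fri, Sat, Sun, Mon, Tue, Wed, Thu → Fri (runs through the weekdays Mon→Sun).
Letter — letters move forward 2 places in the alphabet: D, F, H, J, L, N, P → R.
Third slot: -40, -45, -50, -55, -60, -65, -70 → -75 (−5 each step).
Putting it together: (Fri, R, -75).

(Fri, R, -75)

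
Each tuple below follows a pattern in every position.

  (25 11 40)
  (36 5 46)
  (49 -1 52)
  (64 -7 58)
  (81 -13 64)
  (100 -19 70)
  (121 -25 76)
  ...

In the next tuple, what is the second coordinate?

For the first coordinate, perfect squares: 5², 6², 7², …: 25, 36, 49, 64, 81, 100, 121 → 144.
Second coordinate — −6 each step: 11, 5, -1, -7, -13, -19, -25 → -31.
Third coordinate — together with the second coordinate always sums to 51: 40, 46, 52, 58, 64, 70, 76 → 82.

-31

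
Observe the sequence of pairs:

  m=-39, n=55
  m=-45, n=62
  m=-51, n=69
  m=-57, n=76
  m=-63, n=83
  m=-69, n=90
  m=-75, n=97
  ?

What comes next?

m=-81, n=104

M: −6 each step, so -39, -45, -51, -57, -63, -69, -75 → -81.
For the n, +7 each step: 55, 62, 69, 76, 83, 90, 97 → 104.
So the next pair is m=-81, n=104.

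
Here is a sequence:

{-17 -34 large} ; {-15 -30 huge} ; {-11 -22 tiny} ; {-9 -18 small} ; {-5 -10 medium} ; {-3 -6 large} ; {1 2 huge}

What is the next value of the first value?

First value: -17, -15, -11, -9, -5, -3, 1 → 3 (alternating steps +2, +4, +2, +4, …).

3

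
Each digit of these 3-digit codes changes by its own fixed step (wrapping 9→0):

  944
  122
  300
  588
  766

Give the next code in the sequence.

944

For the first digit, +2 each step, mod 10: 9, 1, 3, 5, 7 → 9.
Second digit — −2 each step, mod 10: 4, 2, 0, 8, 6 → 4.
Third digit: −2 each step, mod 10, so 4, 2, 0, 8, 6 → 4.
Putting it together: 944.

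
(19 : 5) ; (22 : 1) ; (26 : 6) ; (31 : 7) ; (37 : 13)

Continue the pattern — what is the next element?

(44 : 20)

First entry goes 19, 22, 26, 31, 37 → 44 (differences are 3, 4, 5, … (increasing by 1 each time)).
For the second entry, each term is the sum of the two before it: 5, 1, 6, 7, 13 → 20.
Combining the parts gives (44 : 20).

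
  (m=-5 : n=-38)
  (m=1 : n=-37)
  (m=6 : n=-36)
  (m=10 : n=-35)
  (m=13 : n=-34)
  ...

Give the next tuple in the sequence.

(m=15 : n=-33)

For the m, differences are 6, 5, 4, … (decreasing by 1 each time): -5, 1, 6, 10, 13 → 15.
N: +1 each step; -38, -37, -36, -35, -34 → -33.
Putting it together: (m=15 : n=-33).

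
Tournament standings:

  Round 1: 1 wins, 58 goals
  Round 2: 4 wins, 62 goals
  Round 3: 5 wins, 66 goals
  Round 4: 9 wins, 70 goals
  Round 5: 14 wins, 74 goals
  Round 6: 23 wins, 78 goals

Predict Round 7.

37 wins, 82 goals

Wins: 1, 4, 5, 9, 14, 23 → 37 (each term is the sum of the two before it).
Goals goes 58, 62, 66, 70, 74, 78 → 82 (+4 each step).
Putting it together: 37 wins, 82 goals.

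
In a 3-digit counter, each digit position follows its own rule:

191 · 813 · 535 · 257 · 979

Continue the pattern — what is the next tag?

691

First digit: −3 each step, mod 10, so 1, 8, 5, 2, 9 → 6.
Second digit: 9, 1, 3, 5, 7 → 9 (+2 each step, mod 10).
Third digit: +2 each step, mod 10; 1, 3, 5, 7, 9 → 1.
Putting it together: 691.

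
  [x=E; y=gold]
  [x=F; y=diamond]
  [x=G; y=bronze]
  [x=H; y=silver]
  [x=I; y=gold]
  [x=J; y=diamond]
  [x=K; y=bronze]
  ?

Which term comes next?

[x=L; y=silver]

For the x, letters move forward 1 place in the alphabet: E, F, G, H, I, J, K → L.
Y — repeats gold → diamond → bronze → silver: gold, diamond, bronze, silver, gold, diamond, bronze → silver.
Combining the parts gives [x=L; y=silver].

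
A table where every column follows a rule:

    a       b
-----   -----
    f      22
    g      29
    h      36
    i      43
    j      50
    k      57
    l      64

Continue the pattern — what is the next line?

Column a goes f, g, h, i, j, k, l → m (letters move forward 1 place in the alphabet).
For the column b, +7 each step: 22, 29, 36, 43, 50, 57, 64 → 71.
Combining the parts gives m  71.

m  71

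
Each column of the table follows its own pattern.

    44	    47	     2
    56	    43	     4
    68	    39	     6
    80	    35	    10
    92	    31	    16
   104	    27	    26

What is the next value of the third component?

42

Third component — each term is the sum of the two before it: 2, 4, 6, 10, 16, 26 → 42.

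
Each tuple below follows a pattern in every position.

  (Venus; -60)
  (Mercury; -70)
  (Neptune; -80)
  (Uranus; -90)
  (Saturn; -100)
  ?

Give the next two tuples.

(Jupiter; -110), (Mars; -120)

Planet: runs backward through the planets Mercury→Neptune; Venus, Mercury, Neptune, Uranus, Saturn → Jupiter → Mars.
Second value: −10 each step, so -60, -70, -80, -90, -100 → -110 → -120.
So the next two tuples are (Jupiter; -110) and (Mars; -120).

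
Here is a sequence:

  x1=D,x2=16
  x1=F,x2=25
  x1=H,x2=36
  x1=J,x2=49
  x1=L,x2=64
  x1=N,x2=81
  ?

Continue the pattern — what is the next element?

X1: D, F, H, J, L, N → P (letters move forward 2 places in the alphabet).
X2: perfect squares: 4², 5², 6², …, so 16, 25, 36, 49, 64, 81 → 100.
Putting it together: x1=P,x2=100.

x1=P,x2=100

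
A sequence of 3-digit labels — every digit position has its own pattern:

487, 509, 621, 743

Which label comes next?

First digit: 4, 5, 6, 7 → 8 (+1 each step, mod 10).
Second digit: 8, 0, 2, 4 → 6 (+2 each step, mod 10).
Third digit: +2 each step, mod 10, so 7, 9, 1, 3 → 5.
So the next label is 865.

865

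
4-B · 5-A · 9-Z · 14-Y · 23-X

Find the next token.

37-W

First component: 4, 5, 9, 14, 23 → 37 (each term is the sum of the two before it).
Letter — letters move back 1 place in the alphabet, wrapping A→Z: B, A, Z, Y, X → W.
So the next token is 37-W.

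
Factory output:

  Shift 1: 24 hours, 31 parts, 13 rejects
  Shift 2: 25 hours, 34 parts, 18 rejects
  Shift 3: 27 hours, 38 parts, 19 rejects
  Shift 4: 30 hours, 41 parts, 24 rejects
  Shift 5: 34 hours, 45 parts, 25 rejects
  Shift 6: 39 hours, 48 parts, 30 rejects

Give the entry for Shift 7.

For the hours, differences are 1, 2, 3, … (increasing by 1 each time): 24, 25, 27, 30, 34, 39 → 45.
Parts goes 31, 34, 38, 41, 45, 48 → 52 (alternating steps +3, +4, +3, +4, …).
Rejects: 13, 18, 19, 24, 25, 30 → 31 (alternating steps +5, +1, +5, +1, …).
So the next row is 45 hours, 52 parts, 31 rejects.

45 hours, 52 parts, 31 rejects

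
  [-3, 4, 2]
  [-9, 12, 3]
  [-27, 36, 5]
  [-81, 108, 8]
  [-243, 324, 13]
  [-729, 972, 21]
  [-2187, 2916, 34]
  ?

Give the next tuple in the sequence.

For the first part, ×3 each step: -3, -9, -27, -81, -243, -729, -2187 → -6561.
For the second part, ×3 each step: 4, 12, 36, 108, 324, 972, 2916 → 8748.
Third part: each term is the sum of the two before it; 2, 3, 5, 8, 13, 21, 34 → 55.
So the next tuple is [-6561, 8748, 55].

[-6561, 8748, 55]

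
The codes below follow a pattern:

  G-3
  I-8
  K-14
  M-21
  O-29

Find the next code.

Q-38

Letter goes G, I, K, M, O → Q (letters move forward 2 places in the alphabet).
For the second component, differences are 5, 6, 7, … (increasing by 1 each time): 3, 8, 14, 21, 29 → 38.
Putting it together: Q-38.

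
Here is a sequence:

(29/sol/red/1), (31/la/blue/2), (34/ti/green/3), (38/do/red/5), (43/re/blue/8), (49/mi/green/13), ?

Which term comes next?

First slot — differences are 2, 3, 4, … (increasing by 1 each time): 29, 31, 34, 38, 43, 49 → 56.
Note — runs through the solfège scale do→ti: sol, la, ti, do, re, mi → fa.
Colour: red, blue, green, red, blue, green → red (repeats red → blue → green).
Fourth slot goes 1, 2, 3, 5, 8, 13 → 21 (each term is the sum of the two before it).
Combining the parts gives (56/fa/red/21).

(56/fa/red/21)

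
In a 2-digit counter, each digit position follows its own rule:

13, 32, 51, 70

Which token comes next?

99

First digit: +2 each step, mod 10; 1, 3, 5, 7 → 9.
Second digit goes 3, 2, 1, 0 → 9 (−1 each step, mod 10).
So the next token is 99.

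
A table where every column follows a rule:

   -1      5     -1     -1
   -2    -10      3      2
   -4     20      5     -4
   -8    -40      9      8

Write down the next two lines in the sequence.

First component: -1, -2, -4, -8 → -16 → -32 (×2 each step).
For the second component, ×(-2) each step: 5, -10, 20, -40 → 80 → -160.
Third component: alternating steps +4, +2, +4, +2, …; -1, 3, 5, 9 → 11 → 15.
Fourth component: ×(-2) each step, so -1, 2, -4, 8 → -16 → 32.
So the next two lines are -16  80  11  -16 and -32  -160  15  32.

-16  80  11  -16; -32  -160  15  32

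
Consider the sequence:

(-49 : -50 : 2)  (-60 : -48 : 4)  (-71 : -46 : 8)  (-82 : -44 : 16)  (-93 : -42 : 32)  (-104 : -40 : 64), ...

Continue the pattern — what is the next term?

(-115 : -38 : 128)

For the first component, −11 each step: -49, -60, -71, -82, -93, -104 → -115.
Second component: +2 each step, so -50, -48, -46, -44, -42, -40 → -38.
Third component — ×2 each step: 2, 4, 8, 16, 32, 64 → 128.
Putting it together: (-115 : -38 : 128).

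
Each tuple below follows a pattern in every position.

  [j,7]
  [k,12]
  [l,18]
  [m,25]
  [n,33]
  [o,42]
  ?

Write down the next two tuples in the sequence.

Letter — letters move forward 1 place in the alphabet: j, k, l, m, n, o → p → q.
For the second coordinate, differences are 5, 6, 7, … (increasing by 1 each time): 7, 12, 18, 25, 33, 42 → 52 → 63.
So the next two tuples are [p,52] and [q,63].

[p,52], [q,63]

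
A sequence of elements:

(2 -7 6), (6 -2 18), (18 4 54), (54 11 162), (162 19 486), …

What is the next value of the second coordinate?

28

Second coordinate — differences are 5, 6, 7, … (increasing by 1 each time): -7, -2, 4, 11, 19 → 28.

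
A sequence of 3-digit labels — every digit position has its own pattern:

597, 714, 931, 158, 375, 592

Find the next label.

719

First digit goes 5, 7, 9, 1, 3, 5 → 7 (+2 each step, mod 10).
For the second digit, +2 each step, mod 10: 9, 1, 3, 5, 7, 9 → 1.
Third digit — −3 each step, mod 10: 7, 4, 1, 8, 5, 2 → 9.
Combining the parts gives 719.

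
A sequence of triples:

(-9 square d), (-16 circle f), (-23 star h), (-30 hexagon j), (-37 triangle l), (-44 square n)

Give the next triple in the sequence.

First entry: -9, -16, -23, -30, -37, -44 → -51 (−7 each step).
Shape: square, circle, star, hexagon, triangle, square → circle (repeats square → circle → star → hexagon → triangle).
For the letter, letters move forward 2 places in the alphabet: d, f, h, j, l, n → p.
Combining the parts gives (-51 circle p).

(-51 circle p)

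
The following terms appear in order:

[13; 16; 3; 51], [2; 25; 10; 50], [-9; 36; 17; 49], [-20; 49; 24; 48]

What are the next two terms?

First value — −11 each step: 13, 2, -9, -20 → -31 → -42.
For the second value, perfect squares: 4², 5², 6², …: 16, 25, 36, 49 → 64 → 81.
Third value: +7 each step; 3, 10, 17, 24 → 31 → 38.
For the fourth value, −1 each step: 51, 50, 49, 48 → 47 → 46.
So the next two terms are [-31; 64; 31; 47] and [-42; 81; 38; 46].

[-31; 64; 31; 47], [-42; 81; 38; 46]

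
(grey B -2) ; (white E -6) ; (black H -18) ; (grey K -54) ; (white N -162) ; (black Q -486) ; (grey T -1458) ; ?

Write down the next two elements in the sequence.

(white W -4374), (black Z -13122)

Shade: repeats grey → white → black; grey, white, black, grey, white, black, grey → white → black.
Letter — letters move forward 3 places in the alphabet: B, E, H, K, N, Q, T → W → Z.
Third entry: ×3 each step, so -2, -6, -18, -54, -162, -486, -1458 → -4374 → -13122.
Putting the parts together: (white W -4374) and then (black Z -13122).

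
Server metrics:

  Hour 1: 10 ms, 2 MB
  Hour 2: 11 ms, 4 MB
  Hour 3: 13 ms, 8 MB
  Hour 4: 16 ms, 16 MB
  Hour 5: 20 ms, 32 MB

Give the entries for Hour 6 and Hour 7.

Ms: 10, 11, 13, 16, 20 → 25 → 31 (differences are 1, 2, 3, … (increasing by 1 each time)).
MB: ×2 each step; 2, 4, 8, 16, 32 → 64 → 128.
Putting the parts together: 25 ms, 64 MB and then 31 ms, 128 MB.

25 ms, 64 MB; 31 ms, 128 MB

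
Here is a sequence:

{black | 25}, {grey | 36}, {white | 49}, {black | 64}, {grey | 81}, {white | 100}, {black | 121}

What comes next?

Shade — repeats black → grey → white: black, grey, white, black, grey, white, black → grey.
For the second part, perfect squares: 5², 6², 7², …: 25, 36, 49, 64, 81, 100, 121 → 144.
So the next pair is {grey | 144}.

{grey | 144}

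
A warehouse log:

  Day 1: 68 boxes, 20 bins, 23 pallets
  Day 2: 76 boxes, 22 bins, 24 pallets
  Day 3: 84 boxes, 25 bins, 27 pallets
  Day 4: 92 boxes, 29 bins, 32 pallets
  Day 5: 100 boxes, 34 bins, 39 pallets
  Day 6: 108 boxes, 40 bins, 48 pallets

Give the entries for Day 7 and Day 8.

For the boxes, +8 each step: 68, 76, 84, 92, 100, 108 → 116 → 124.
Bins goes 20, 22, 25, 29, 34, 40 → 47 → 55 (differences are 2, 3, 4, … (increasing by 1 each time)).
Pallets — differences are 1, 3, 5, … (increasing by 2 each time): 23, 24, 27, 32, 39, 48 → 59 → 72.
Putting the parts together: 116 boxes, 47 bins, 59 pallets and then 124 boxes, 55 bins, 72 pallets.

116 boxes, 47 bins, 59 pallets; 124 boxes, 55 bins, 72 pallets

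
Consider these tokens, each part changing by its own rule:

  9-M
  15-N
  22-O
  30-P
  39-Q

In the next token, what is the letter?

R

For the first component, differences are 6, 7, 8, … (increasing by 1 each time): 9, 15, 22, 30, 39 → 49.
Letter: M, N, O, P, Q → R (letters move forward 1 place in the alphabet).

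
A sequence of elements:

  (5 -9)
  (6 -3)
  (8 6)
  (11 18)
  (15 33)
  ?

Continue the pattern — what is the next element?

(20 51)

First component: 5, 6, 8, 11, 15 → 20 (differences are 1, 2, 3, … (increasing by 1 each time)).
Second component — differences are 6, 9, 12, … (increasing by 3 each time): -9, -3, 6, 18, 33 → 51.
Combining the parts gives (20 51).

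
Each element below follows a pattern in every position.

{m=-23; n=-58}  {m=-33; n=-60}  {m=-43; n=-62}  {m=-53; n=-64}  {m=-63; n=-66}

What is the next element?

M — −10 each step: -23, -33, -43, -53, -63 → -73.
For the n, −2 each step: -58, -60, -62, -64, -66 → -68.
Putting it together: {m=-73; n=-68}.

{m=-73; n=-68}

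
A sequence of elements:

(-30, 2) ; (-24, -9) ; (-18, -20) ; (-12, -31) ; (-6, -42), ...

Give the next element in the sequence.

First slot: -30, -24, -18, -12, -6 → 0 (+6 each step).
For the second slot, −11 each step: 2, -9, -20, -31, -42 → -53.
Putting it together: (0, -53).

(0, -53)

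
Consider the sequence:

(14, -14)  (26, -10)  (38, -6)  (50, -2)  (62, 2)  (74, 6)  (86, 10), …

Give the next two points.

First coordinate: +12 each step; 14, 26, 38, 50, 62, 74, 86 → 98 → 110.
Second coordinate goes -14, -10, -6, -2, 2, 6, 10 → 14 → 18 (+4 each step).
Putting the parts together: (98, 14) and then (110, 18).

(98, 14), (110, 18)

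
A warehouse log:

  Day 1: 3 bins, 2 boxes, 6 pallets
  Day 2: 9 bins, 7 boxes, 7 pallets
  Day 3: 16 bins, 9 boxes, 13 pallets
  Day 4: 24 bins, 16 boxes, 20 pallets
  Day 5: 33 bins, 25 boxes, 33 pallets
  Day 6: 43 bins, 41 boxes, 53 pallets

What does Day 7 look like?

54 bins, 66 boxes, 86 pallets

Bins: differences are 6, 7, 8, … (increasing by 1 each time); 3, 9, 16, 24, 33, 43 → 54.
Boxes: 2, 7, 9, 16, 25, 41 → 66 (each term is the sum of the two before it).
Pallets — each term is the sum of the two before it: 6, 7, 13, 20, 33, 53 → 86.
Combining the parts gives 54 bins, 66 boxes, 86 pallets.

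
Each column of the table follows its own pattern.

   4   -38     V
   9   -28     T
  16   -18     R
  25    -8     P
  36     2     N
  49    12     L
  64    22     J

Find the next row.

First component goes 4, 9, 16, 25, 36, 49, 64 → 81 (perfect squares: 2², 3², 4², …).
Second component: -38, -28, -18, -8, 2, 12, 22 → 32 (+10 each step).
For the letter, letters move back 2 places in the alphabet: V, T, R, P, N, L, J → H.
Putting it together: 81  32  H.

81  32  H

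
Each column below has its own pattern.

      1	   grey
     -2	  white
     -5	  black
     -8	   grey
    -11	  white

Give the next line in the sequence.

-14  black

First component: 1, -2, -5, -8, -11 → -14 (−3 each step).
Shade goes grey, white, black, grey, white → black (repeats grey → white → black).
Putting it together: -14  black.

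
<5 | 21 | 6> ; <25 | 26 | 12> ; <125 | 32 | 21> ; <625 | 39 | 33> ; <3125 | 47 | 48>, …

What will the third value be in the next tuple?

66

Third value: 6, 12, 21, 33, 48 → 66 (differences are 6, 9, 12, … (increasing by 3 each time)).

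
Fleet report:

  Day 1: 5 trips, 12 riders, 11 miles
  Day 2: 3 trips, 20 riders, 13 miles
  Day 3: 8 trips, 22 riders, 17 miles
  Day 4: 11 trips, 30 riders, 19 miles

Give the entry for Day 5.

Trips — each term is the sum of the two before it: 5, 3, 8, 11 → 19.
Riders: 12, 20, 22, 30 → 32 (alternating steps +8, +2, +8, +2, …).
Miles: alternating steps +2, +4, +2, +4, …; 11, 13, 17, 19 → 23.
So the next record is 19 trips, 32 riders, 23 miles.

19 trips, 32 riders, 23 miles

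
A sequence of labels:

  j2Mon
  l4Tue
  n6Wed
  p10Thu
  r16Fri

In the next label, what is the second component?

Second component goes 2, 4, 6, 10, 16 → 26 (each term is the sum of the two before it).

26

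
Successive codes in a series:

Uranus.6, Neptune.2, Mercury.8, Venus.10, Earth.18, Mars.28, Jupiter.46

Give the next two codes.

For the planet, runs through the planets Mercury→Neptune: Uranus, Neptune, Mercury, Venus, Earth, Mars, Jupiter → Saturn → Uranus.
Second component — each term is the sum of the two before it: 6, 2, 8, 10, 18, 28, 46 → 74 → 120.
So the next two codes are Saturn.74 and Uranus.120.

Saturn.74, Uranus.120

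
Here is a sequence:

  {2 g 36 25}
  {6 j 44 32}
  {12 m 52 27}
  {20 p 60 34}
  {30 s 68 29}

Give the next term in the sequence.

{42 v 76 36}

First part: 2, 6, 12, 20, 30 → 42 (differences are 4, 6, 8, … (increasing by 2 each time)).
Letter: letters move forward 3 places in the alphabet, so g, j, m, p, s → v.
Third part: +8 each step, so 36, 44, 52, 60, 68 → 76.
Fourth part goes 25, 32, 27, 34, 29 → 36 (alternating steps +7, −5, +7, −5, …).
So the next term is {42 v 76 36}.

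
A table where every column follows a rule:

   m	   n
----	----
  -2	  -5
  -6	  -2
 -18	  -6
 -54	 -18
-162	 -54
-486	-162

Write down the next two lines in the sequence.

Column m goes -2, -6, -18, -54, -162, -486 → -1458 → -4374 (×3 each step).
Column n: always the previous value of the column m; -5, -2, -6, -18, -54, -162 → -486 → -1458.
Putting the parts together: -1458  -486 and then -4374  -1458.

-1458  -486; -4374  -1458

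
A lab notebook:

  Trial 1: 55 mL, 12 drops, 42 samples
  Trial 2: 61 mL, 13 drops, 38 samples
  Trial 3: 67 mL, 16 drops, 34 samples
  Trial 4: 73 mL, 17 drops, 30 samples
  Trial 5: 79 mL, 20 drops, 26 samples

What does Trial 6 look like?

85 mL, 21 drops, 22 samples

ML goes 55, 61, 67, 73, 79 → 85 (+6 each step).
Drops goes 12, 13, 16, 17, 20 → 21 (alternating steps +1, +3, +1, +3, …).
Samples: −4 each step, so 42, 38, 34, 30, 26 → 22.
Putting it together: 85 mL, 21 drops, 22 samples.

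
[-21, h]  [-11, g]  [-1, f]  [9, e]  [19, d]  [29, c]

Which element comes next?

First part goes -21, -11, -1, 9, 19, 29 → 39 (+10 each step).
For the letter, letters move back 1 place in the alphabet: h, g, f, e, d, c → b.
Combining the parts gives [39, b].

[39, b]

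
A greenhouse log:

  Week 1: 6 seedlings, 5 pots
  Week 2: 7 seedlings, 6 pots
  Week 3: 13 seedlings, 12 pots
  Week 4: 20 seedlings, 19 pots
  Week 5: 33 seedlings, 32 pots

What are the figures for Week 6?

53 seedlings, 52 pots

Seedlings: each term is the sum of the two before it; 6, 7, 13, 20, 33 → 53.
Pots: always 1 less than the seedlings, so 5, 6, 12, 19, 32 → 52.
Putting it together: 53 seedlings, 52 pots.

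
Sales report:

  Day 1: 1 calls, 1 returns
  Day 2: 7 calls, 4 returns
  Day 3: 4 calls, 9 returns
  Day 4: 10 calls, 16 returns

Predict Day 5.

Calls: alternating steps +6, −3, +6, −3, …, so 1, 7, 4, 10 → 7.
Returns: 1, 4, 9, 16 → 25 (perfect squares: 1², 2², 3², …).
Combining the parts gives 7 calls, 25 returns.

7 calls, 25 returns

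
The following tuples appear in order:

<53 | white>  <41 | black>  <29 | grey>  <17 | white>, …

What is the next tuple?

<5 | black>

First slot — −12 each step: 53, 41, 29, 17 → 5.
Shade goes white, black, grey, white → black (repeats white → black → grey).
So the next tuple is <5 | black>.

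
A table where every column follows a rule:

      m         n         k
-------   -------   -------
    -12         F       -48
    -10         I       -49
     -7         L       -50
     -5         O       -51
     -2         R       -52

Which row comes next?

Column m: alternating steps +2, +3, +2, +3, …, so -12, -10, -7, -5, -2 → 0.
Column n: F, I, L, O, R → U (letters move forward 3 places in the alphabet).
Column k — −1 each step: -48, -49, -50, -51, -52 → -53.
So the next row is 0  U  -53.

0  U  -53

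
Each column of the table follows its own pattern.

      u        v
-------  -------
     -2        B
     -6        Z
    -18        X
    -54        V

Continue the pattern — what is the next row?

Column u: -2, -6, -18, -54 → -162 (×3 each step).
Column v: B, Z, X, V → T (letters move back 2 places in the alphabet, wrapping A→Z).
Putting it together: -162  T.

-162  T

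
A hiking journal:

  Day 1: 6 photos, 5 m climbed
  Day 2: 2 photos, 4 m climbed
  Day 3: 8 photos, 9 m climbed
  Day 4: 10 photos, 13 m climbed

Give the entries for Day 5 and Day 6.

Photos goes 6, 2, 8, 10 → 18 → 28 (each term is the sum of the two before it).
M climbed: each term is the sum of the two before it; 5, 4, 9, 13 → 22 → 35.
So the next two lines are 18 photos, 22 m climbed and 28 photos, 35 m climbed.

18 photos, 22 m climbed; 28 photos, 35 m climbed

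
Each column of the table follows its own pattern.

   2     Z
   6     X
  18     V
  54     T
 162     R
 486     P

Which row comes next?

First component — ×3 each step: 2, 6, 18, 54, 162, 486 → 1458.
Letter goes Z, X, V, T, R, P → N (letters move back 2 places in the alphabet).
So the next row is 1458  N.

1458  N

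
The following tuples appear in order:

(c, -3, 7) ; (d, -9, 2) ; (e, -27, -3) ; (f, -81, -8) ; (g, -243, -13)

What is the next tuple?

(h, -729, -18)

Letter goes c, d, e, f, g → h (letters move forward 1 place in the alphabet).
Second slot goes -3, -9, -27, -81, -243 → -729 (×3 each step).
Third slot: −5 each step; 7, 2, -3, -8, -13 → -18.
Putting it together: (h, -729, -18).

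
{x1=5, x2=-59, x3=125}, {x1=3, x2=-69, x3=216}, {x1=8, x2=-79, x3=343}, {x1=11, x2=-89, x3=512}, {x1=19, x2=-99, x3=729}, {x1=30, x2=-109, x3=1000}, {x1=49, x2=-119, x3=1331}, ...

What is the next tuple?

X1: each term is the sum of the two before it; 5, 3, 8, 11, 19, 30, 49 → 79.
X2 — −10 each step: -59, -69, -79, -89, -99, -109, -119 → -129.
For the x3, perfect cubes: 5³, 6³, 7³, …: 125, 216, 343, 512, 729, 1000, 1331 → 1728.
So the next tuple is {x1=79, x2=-129, x3=1728}.

{x1=79, x2=-129, x3=1728}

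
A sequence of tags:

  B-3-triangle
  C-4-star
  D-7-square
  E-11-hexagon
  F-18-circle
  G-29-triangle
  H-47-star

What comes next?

Letter: letters move forward 1 place in the alphabet; B, C, D, E, F, G, H → I.
Second component: each term is the sum of the two before it, so 3, 4, 7, 11, 18, 29, 47 → 76.
Shape goes triangle, star, square, hexagon, circle, triangle, star → square (repeats triangle → star → square → hexagon → circle).
Combining the parts gives I-76-square.

I-76-square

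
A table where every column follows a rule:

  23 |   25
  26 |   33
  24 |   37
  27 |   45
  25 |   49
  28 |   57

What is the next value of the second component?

Second component: alternating steps +8, +4, +8, +4, …; 25, 33, 37, 45, 49, 57 → 61.

61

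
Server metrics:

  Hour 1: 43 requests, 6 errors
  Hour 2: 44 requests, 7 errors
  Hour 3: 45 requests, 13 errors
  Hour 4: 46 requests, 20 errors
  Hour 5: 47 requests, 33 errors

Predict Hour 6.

48 requests, 53 errors

Requests: +1 each step; 43, 44, 45, 46, 47 → 48.
Errors — each term is the sum of the two before it: 6, 7, 13, 20, 33 → 53.
Putting it together: 48 requests, 53 errors.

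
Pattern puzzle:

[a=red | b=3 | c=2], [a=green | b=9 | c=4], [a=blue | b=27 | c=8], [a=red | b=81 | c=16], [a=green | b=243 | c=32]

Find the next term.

A: repeats red → green → blue, so red, green, blue, red, green → blue.
For the b, ×3 each step: 3, 9, 27, 81, 243 → 729.
C goes 2, 4, 8, 16, 32 → 64 (×2 each step).
Putting it together: [a=blue | b=729 | c=64].

[a=blue | b=729 | c=64]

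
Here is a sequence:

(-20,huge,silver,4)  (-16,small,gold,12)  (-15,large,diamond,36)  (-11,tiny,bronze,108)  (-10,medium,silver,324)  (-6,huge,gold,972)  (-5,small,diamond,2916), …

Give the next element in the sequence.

(-1,large,bronze,8748)

First component: alternating steps +4, +1, +4, +1, …, so -20, -16, -15, -11, -10, -6, -5 → -1.
Size — repeats huge → small → large → tiny → medium: huge, small, large, tiny, medium, huge, small → large.
Rank — repeats silver → gold → diamond → bronze: silver, gold, diamond, bronze, silver, gold, diamond → bronze.
Fourth component goes 4, 12, 36, 108, 324, 972, 2916 → 8748 (×3 each step).
Putting it together: (-1,large,bronze,8748).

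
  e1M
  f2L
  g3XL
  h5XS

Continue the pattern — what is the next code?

Letter: letters move forward 1 place in the alphabet; e, f, g, h → i.
Second component: each term is the sum of the two before it, so 1, 2, 3, 5 → 8.
Size: M, L, XL, XS → S (runs through clothing sizes XS→XL).
Combining the parts gives i8S.

i8S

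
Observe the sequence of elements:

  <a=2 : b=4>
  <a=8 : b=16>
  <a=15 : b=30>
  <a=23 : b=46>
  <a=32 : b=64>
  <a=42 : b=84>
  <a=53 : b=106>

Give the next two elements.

A: 2, 8, 15, 23, 32, 42, 53 → 65 → 78 (differences are 6, 7, 8, … (increasing by 1 each time)).
For the b, always 2 × the a: 4, 16, 30, 46, 64, 84, 106 → 130 → 156.
So the next two elements are <a=65 : b=130> and <a=78 : b=156>.

<a=65 : b=130>, <a=78 : b=156>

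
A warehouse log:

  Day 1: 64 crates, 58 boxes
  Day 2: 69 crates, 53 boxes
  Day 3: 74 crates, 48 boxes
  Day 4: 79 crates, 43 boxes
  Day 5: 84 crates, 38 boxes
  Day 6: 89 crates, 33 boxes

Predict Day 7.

94 crates, 28 boxes

Crates: +5 each step, so 64, 69, 74, 79, 84, 89 → 94.
Boxes: −5 each step, so 58, 53, 48, 43, 38, 33 → 28.
So the next record is 94 crates, 28 boxes.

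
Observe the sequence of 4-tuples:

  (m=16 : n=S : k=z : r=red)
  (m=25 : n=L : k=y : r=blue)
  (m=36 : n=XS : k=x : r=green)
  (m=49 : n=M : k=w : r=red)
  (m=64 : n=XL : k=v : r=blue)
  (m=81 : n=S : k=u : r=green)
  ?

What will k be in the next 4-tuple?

M goes 16, 25, 36, 49, 64, 81 → 100 (perfect squares: 4², 5², 6², …).
N goes S, L, XS, M, XL, S → L (repeats S → L → XS → M → XL).
K: letters move back 1 place in the alphabet; z, y, x, w, v, u → t.
R — repeats red → blue → green: red, blue, green, red, blue, green → red.

t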